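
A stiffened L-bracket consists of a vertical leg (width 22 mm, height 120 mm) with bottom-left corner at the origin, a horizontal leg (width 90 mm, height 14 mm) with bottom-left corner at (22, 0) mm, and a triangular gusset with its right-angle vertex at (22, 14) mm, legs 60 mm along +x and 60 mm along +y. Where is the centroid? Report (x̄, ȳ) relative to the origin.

x̄ = 33.17 mm, ȳ = 40.07 mm

vertical leg: A = 22 × 120 = 2640.00, centroid at (11.00, 60.00).
horizontal leg: A = 90 × 14 = 1260.00, centroid at (67.00, 7.00).
gusset: A = ½·60·60 = 1800.00, centroid at (42.00, 34.00).
ΣA = 5700.00 mm², ΣAx̄ = 189060.00 mm³, ΣAȳ = 228420.00 mm³.
x̄ = 189060.00/5700.00 = 33.17 mm; ȳ = 228420.00/5700.00 = 40.07 mm.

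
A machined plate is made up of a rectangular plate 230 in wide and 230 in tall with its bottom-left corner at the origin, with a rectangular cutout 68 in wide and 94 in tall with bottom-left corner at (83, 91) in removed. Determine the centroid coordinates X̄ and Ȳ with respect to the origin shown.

X̄ = 114.73 in, Ȳ = 111.84 in

plate: A = 230 × 230 = 52900.00, centroid at (115.00, 115.00).
hole: A = −(68 × 94) = -6392.00, centroid at (117.00, 138.00).
ΣA = 46508.00 in², ΣAX̄ = 5335636.00 in³, ΣAȲ = 5201404.00 in³.
X̄ = 5335636.00/46508.00 = 114.73 in; Ȳ = 5201404.00/46508.00 = 111.84 in.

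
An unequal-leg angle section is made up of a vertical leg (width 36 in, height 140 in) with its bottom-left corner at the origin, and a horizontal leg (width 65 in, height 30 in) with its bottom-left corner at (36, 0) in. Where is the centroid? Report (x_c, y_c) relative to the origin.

x_c = 32.09 in, y_c = 54.66 in

vertical leg: A = 36 × 140 = 5040.00, centroid at (18.00, 70.00).
horizontal leg: A = 65 × 30 = 1950.00, centroid at (68.50, 15.00).
ΣA = 6990.00 in²
ΣAx_c = (5040.00)(18.00) + (1950.00)(68.50) = 224295.00 in³
ΣAy_c = (5040.00)(70.00) + (1950.00)(15.00) = 382050.00 in³
x_c = 224295.00 / 6990.00 = 32.09 in
y_c = 382050.00 / 6990.00 = 54.66 in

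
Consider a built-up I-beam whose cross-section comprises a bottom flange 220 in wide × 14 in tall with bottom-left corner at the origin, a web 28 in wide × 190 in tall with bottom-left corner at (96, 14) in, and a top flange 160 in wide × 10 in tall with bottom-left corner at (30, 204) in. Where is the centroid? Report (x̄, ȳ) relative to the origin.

x̄ = 110.00 in, ȳ = 93.58 in

Part | A | x̄ᵢ | ȳᵢ | A·x̄ᵢ | A·ȳᵢ
bottom flange | 3080.00 | 110.00 | 7.00 | 338800.00 | 21560.00
web | 5320.00 | 110.00 | 109.00 | 585200.00 | 579880.00
top flange | 1600.00 | 110.00 | 209.00 | 176000.00 | 334400.00
Σ | 10000.00 |  |  | 1100000.00 | 935840.00
x̄ = 1100000.00 / 10000.00 = 110.00 in
ȳ = 935840.00 / 10000.00 = 93.58 in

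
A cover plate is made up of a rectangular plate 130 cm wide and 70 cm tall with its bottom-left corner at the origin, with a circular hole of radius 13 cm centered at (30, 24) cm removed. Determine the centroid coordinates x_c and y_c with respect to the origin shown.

plate: A = 130 × 70 = 9100.00, centroid at (65.00, 35.00).
hole: A = −π·13² = -530.93, centroid at (30.00, 24.00).
ΣA = 8569.07 cm²
ΣAx_c = (9100.00)(65.00) + (-530.93)(30.00) = 575572.13 cm³
ΣAy_c = (9100.00)(35.00) + (-530.93)(24.00) = 305757.70 cm³
x_c = 575572.13 / 8569.07 = 67.17 cm
y_c = 305757.70 / 8569.07 = 35.68 cm

x_c = 67.17 cm, y_c = 35.68 cm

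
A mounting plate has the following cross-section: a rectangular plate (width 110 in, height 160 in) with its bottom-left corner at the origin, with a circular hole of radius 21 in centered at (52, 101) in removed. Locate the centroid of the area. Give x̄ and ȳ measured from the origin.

Part | A | x̄ᵢ | ȳᵢ | A·x̄ᵢ | A·ȳᵢ
plate | 17600.00 | 55.00 | 80.00 | 968000.00 | 1408000.00
hole | -1385.44 | 52.00 | 101.00 | -72043.00 | -139929.68
Σ | 16214.56 |  |  | 895957.00 | 1268070.32
x̄ = 895957.00 / 16214.56 = 55.26 in
ȳ = 1268070.32 / 16214.56 = 78.21 in

x̄ = 55.26 in, ȳ = 78.21 in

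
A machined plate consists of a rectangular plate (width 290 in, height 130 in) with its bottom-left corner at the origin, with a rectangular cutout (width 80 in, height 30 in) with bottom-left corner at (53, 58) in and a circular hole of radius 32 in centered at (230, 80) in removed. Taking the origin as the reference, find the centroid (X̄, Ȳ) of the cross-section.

X̄ = 140.37 in, Ȳ = 62.90 in

plate: A = 290 × 130 = 37700.00, centroid at (145.00, 65.00).
hole 1: A = −(80 × 30) = -2400.00, centroid at (93.00, 73.00).
hole 2: A = −π·32² = -3216.99, centroid at (230.00, 80.00).
ΣA = 32083.01 in²
ΣAX̄ = (37700.00)(145.00) + (-2400.00)(93.00) + (-3216.99)(230.00) = 4503392.10 in³
ΣAȲ = (37700.00)(65.00) + (-2400.00)(73.00) + (-3216.99)(80.00) = 2017940.73 in³
X̄ = 4503392.10 / 32083.01 = 140.37 in
Ȳ = 2017940.73 / 32083.01 = 62.90 in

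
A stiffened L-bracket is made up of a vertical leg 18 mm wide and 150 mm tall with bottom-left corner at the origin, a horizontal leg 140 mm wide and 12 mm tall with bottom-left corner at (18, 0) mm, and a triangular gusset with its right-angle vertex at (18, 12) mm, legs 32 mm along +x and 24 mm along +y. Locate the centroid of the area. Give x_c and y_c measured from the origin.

Part | A | x̄ᵢ | ȳᵢ | A·x̄ᵢ | A·ȳᵢ
vertical leg | 2700.00 | 9.00 | 75.00 | 24300.00 | 202500.00
horizontal leg | 1680.00 | 88.00 | 6.00 | 147840.00 | 10080.00
gusset | 384.00 | 28.67 | 20.00 | 11008.00 | 7680.00
Σ | 4764.00 |  |  | 183148.00 | 220260.00
x_c = 183148.00 / 4764.00 = 38.44 mm
y_c = 220260.00 / 4764.00 = 46.23 mm

x_c = 38.44 mm, y_c = 46.23 mm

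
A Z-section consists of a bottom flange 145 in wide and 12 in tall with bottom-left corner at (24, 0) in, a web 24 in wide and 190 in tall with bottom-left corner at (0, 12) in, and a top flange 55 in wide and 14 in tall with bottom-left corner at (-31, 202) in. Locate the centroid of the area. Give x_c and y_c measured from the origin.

bottom flange: A = 145 × 12 = 1740.00, centroid at (96.50, 6.00).
web: A = 24 × 190 = 4560.00, centroid at (12.00, 107.00).
top flange: A = 55 × 14 = 770.00, centroid at (-3.50, 209.00).
ΣA = 7070.00 in², ΣAx_c = 219935.00 in³, ΣAy_c = 659290.00 in³.
x_c = 219935.00/7070.00 = 31.11 in; y_c = 659290.00/7070.00 = 93.25 in.

x_c = 31.11 in, y_c = 93.25 in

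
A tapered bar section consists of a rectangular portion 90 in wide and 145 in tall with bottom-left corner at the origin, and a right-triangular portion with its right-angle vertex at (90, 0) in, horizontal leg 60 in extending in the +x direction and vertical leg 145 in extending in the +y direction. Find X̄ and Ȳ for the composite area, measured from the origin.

X̄ = 61.25 in, Ȳ = 66.46 in

rectangular portion: A = 90 × 145 = 13050.00, centroid at (45.00, 72.50).
triangular portion: A = ½·60·145 = 4350.00, centroid at (110.00, 48.33).
ΣA = 17400.00 in², ΣAX̄ = 1065750.00 in³, ΣAȲ = 1156375.00 in³.
X̄ = 1065750.00/17400.00 = 61.25 in; Ȳ = 1156375.00/17400.00 = 66.46 in.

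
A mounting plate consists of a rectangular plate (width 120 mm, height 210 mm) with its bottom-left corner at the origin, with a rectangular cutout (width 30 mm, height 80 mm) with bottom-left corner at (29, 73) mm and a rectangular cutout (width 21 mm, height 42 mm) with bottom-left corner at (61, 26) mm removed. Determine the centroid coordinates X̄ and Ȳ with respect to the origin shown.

X̄ = 61.29 mm, Ȳ = 106.46 mm

plate: A = 120 × 210 = 25200.00, centroid at (60.00, 105.00).
hole 1: A = −(30 × 80) = -2400.00, centroid at (44.00, 113.00).
hole 2: A = −(21 × 42) = -882.00, centroid at (71.50, 47.00).
ΣA = 21918.00 mm², ΣAX̄ = 1343337.00 mm³, ΣAȲ = 2333346.00 mm³.
X̄ = 1343337.00/21918.00 = 61.29 mm; Ȳ = 2333346.00/21918.00 = 106.46 mm.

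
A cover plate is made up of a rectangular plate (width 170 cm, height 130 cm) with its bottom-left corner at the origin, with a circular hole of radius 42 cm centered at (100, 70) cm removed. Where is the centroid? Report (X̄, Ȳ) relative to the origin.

X̄ = 79.98 cm, Ȳ = 63.33 cm

plate: A = 170 × 130 = 22100.00, centroid at (85.00, 65.00).
hole: A = −π·42² = -5541.77, centroid at (100.00, 70.00).
ΣA = 16558.23 cm², ΣAX̄ = 1324323.06 cm³, ΣAȲ = 1048576.14 cm³.
X̄ = 1324323.06/16558.23 = 79.98 cm; Ȳ = 1048576.14/16558.23 = 63.33 cm.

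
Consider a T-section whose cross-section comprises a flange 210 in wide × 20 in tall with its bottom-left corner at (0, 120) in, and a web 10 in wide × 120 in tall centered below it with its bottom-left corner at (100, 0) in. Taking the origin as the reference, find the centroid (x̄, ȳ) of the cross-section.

web: A = 10 × 120 = 1200.00, centroid at (105.00, 60.00).
flange: A = 210 × 20 = 4200.00, centroid at (105.00, 130.00).
ΣA = 5400.00 in², ΣAx̄ = 567000.00 in³, ΣAȳ = 618000.00 in³.
x̄ = 567000.00/5400.00 = 105.00 in; ȳ = 618000.00/5400.00 = 114.44 in.

x̄ = 105.00 in, ȳ = 114.44 in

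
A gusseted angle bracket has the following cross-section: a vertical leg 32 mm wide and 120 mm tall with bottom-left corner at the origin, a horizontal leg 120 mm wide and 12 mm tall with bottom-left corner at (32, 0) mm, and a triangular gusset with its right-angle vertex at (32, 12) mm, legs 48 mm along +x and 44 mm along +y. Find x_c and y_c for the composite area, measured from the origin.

vertical leg: A = 32 × 120 = 3840.00, centroid at (16.00, 60.00).
horizontal leg: A = 120 × 12 = 1440.00, centroid at (92.00, 6.00).
gusset: A = ½·48·44 = 1056.00, centroid at (48.00, 26.67).
ΣA = 6336.00 mm², ΣAx_c = 244608.00 mm³, ΣAy_c = 267200.00 mm³.
x_c = 244608.00/6336.00 = 38.61 mm; y_c = 267200.00/6336.00 = 42.17 mm.

x_c = 38.61 mm, y_c = 42.17 mm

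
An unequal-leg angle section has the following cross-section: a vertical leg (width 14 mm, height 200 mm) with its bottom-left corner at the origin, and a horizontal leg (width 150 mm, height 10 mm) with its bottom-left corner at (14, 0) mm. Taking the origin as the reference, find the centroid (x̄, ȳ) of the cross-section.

x̄ = 35.60 mm, ȳ = 66.86 mm

vertical leg: A = 14 × 200 = 2800.00, centroid at (7.00, 100.00).
horizontal leg: A = 150 × 10 = 1500.00, centroid at (89.00, 5.00).
ΣA = 4300.00 mm²
ΣAx̄ = (2800.00)(7.00) + (1500.00)(89.00) = 153100.00 mm³
ΣAȳ = (2800.00)(100.00) + (1500.00)(5.00) = 287500.00 mm³
x̄ = 153100.00 / 4300.00 = 35.60 mm
ȳ = 287500.00 / 4300.00 = 66.86 mm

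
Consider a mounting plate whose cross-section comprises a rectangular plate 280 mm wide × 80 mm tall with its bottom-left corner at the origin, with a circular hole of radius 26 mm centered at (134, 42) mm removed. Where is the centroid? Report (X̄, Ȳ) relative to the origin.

X̄ = 140.63 mm, Ȳ = 39.79 mm

plate: A = 280 × 80 = 22400.00, centroid at (140.00, 40.00).
hole: A = −π·26² = -2123.72, centroid at (134.00, 42.00).
ΣA = 20276.28 mm²
ΣAX̄ = (22400.00)(140.00) + (-2123.72)(134.00) = 2851421.97 mm³
ΣAȲ = (22400.00)(40.00) + (-2123.72)(42.00) = 806803.90 mm³
X̄ = 2851421.97 / 20276.28 = 140.63 mm
Ȳ = 806803.90 / 20276.28 = 39.79 mm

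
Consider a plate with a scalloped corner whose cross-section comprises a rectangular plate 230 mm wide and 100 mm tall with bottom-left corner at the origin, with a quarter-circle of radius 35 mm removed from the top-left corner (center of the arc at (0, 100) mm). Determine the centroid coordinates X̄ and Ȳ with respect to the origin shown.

Part | A | x̄ᵢ | ȳᵢ | A·x̄ᵢ | A·ȳᵢ
plate | 23000.00 | 115.00 | 50.00 | 2645000.00 | 1150000.00
removed quarter-circle | -962.11 | 14.85 | 85.15 | -14291.67 | -81919.61
Σ | 22037.89 |  |  | 2630708.33 | 1068080.39
X̄ = 2630708.33 / 22037.89 = 119.37 mm
Ȳ = 1068080.39 / 22037.89 = 48.47 mm

X̄ = 119.37 mm, Ȳ = 48.47 mm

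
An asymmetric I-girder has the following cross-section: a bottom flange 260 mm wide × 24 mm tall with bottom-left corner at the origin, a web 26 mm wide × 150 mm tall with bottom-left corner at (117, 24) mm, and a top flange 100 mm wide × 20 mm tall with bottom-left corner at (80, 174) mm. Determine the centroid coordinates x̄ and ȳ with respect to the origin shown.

bottom flange: A = 260 × 24 = 6240.00, centroid at (130.00, 12.00).
web: A = 26 × 150 = 3900.00, centroid at (130.00, 99.00).
top flange: A = 100 × 20 = 2000.00, centroid at (130.00, 184.00).
ΣA = 12140.00 mm²
ΣAx̄ = (6240.00)(130.00) + (3900.00)(130.00) + (2000.00)(130.00) = 1578200.00 mm³
ΣAȳ = (6240.00)(12.00) + (3900.00)(99.00) + (2000.00)(184.00) = 828980.00 mm³
x̄ = 1578200.00 / 12140.00 = 130.00 mm
ȳ = 828980.00 / 12140.00 = 68.29 mm

x̄ = 130.00 mm, ȳ = 68.29 mm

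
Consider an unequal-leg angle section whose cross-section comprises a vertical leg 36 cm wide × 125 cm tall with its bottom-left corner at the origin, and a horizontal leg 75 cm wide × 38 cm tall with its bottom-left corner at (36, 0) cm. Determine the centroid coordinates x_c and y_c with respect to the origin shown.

x_c = 39.52 cm, y_c = 45.63 cm

vertical leg: A = 36 × 125 = 4500.00, centroid at (18.00, 62.50).
horizontal leg: A = 75 × 38 = 2850.00, centroid at (73.50, 19.00).
ΣA = 7350.00 cm²
ΣAx_c = (4500.00)(18.00) + (2850.00)(73.50) = 290475.00 cm³
ΣAy_c = (4500.00)(62.50) + (2850.00)(19.00) = 335400.00 cm³
x_c = 290475.00 / 7350.00 = 39.52 cm
y_c = 335400.00 / 7350.00 = 45.63 cm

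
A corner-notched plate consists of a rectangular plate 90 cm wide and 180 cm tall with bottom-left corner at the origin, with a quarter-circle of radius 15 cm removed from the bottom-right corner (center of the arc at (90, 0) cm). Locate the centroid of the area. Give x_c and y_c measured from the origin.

x_c = 44.57 cm, y_c = 90.92 cm

Part | A | x̄ᵢ | ȳᵢ | A·x̄ᵢ | A·ȳᵢ
plate | 16200.00 | 45.00 | 90.00 | 729000.00 | 1458000.00
removed quarter-circle | -176.71 | 83.63 | 6.37 | -14779.31 | -1125.00
Σ | 16023.29 |  |  | 714220.69 | 1456875.00
x_c = 714220.69 / 16023.29 = 44.57 cm
y_c = 1456875.00 / 16023.29 = 90.92 cm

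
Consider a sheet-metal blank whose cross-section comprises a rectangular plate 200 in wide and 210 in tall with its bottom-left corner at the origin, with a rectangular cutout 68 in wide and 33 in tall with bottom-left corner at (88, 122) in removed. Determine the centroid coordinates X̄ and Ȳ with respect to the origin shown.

X̄ = 98.76 in, Ȳ = 103.11 in

plate: A = 200 × 210 = 42000.00, centroid at (100.00, 105.00).
hole: A = −(68 × 33) = -2244.00, centroid at (122.00, 138.50).
ΣA = 39756.00 in², ΣAX̄ = 3926232.00 in³, ΣAȲ = 4099206.00 in³.
X̄ = 3926232.00/39756.00 = 98.76 in; Ȳ = 4099206.00/39756.00 = 103.11 in.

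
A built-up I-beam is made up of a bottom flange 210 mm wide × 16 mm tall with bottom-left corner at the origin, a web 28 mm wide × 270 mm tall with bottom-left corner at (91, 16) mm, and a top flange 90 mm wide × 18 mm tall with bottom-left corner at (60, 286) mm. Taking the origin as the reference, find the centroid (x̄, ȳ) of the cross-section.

x̄ = 105.00 mm, ȳ = 131.29 mm

bottom flange: A = 210 × 16 = 3360.00, centroid at (105.00, 8.00).
web: A = 28 × 270 = 7560.00, centroid at (105.00, 151.00).
top flange: A = 90 × 18 = 1620.00, centroid at (105.00, 295.00).
ΣA = 12540.00 mm², ΣAx̄ = 1316700.00 mm³, ΣAȳ = 1646340.00 mm³.
x̄ = 1316700.00/12540.00 = 105.00 mm; ȳ = 1646340.00/12540.00 = 131.29 mm.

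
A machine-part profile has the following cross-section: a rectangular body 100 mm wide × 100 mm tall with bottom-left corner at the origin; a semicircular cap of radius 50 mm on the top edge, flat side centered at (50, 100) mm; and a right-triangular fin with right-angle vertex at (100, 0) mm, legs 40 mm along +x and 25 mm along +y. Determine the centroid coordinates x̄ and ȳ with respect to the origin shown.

x̄ = 52.19 mm, ȳ = 67.94 mm

Part | A | x̄ᵢ | ȳᵢ | A·x̄ᵢ | A·ȳᵢ
rectangular body | 10000.00 | 50.00 | 50.00 | 500000.00 | 500000.00
semicircular top | 3926.99 | 50.00 | 121.22 | 196349.54 | 476032.42
triangular fin | 500.00 | 113.33 | 8.33 | 56666.67 | 4166.67
Σ | 14426.99 |  |  | 753016.21 | 980199.08
x̄ = 753016.21 / 14426.99 = 52.19 mm
ȳ = 980199.08 / 14426.99 = 67.94 mm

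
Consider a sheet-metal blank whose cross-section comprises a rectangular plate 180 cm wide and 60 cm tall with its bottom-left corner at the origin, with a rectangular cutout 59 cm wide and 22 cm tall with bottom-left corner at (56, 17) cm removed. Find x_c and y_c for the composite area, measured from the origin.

plate: A = 180 × 60 = 10800.00, centroid at (90.00, 30.00).
hole: A = −(59 × 22) = -1298.00, centroid at (85.50, 28.00).
ΣA = 9502.00 cm², ΣAx_c = 861021.00 cm³, ΣAy_c = 287656.00 cm³.
x_c = 861021.00/9502.00 = 90.61 cm; y_c = 287656.00/9502.00 = 30.27 cm.

x_c = 90.61 cm, y_c = 30.27 cm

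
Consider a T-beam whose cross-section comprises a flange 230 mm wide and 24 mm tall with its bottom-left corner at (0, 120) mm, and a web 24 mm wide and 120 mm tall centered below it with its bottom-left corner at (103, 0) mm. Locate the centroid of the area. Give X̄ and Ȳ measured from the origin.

X̄ = 115.00 mm, Ȳ = 107.31 mm

web: A = 24 × 120 = 2880.00, centroid at (115.00, 60.00).
flange: A = 230 × 24 = 5520.00, centroid at (115.00, 132.00).
ΣA = 8400.00 mm²
ΣAX̄ = (2880.00)(115.00) + (5520.00)(115.00) = 966000.00 mm³
ΣAȲ = (2880.00)(60.00) + (5520.00)(132.00) = 901440.00 mm³
X̄ = 966000.00 / 8400.00 = 115.00 mm
Ȳ = 901440.00 / 8400.00 = 107.31 mm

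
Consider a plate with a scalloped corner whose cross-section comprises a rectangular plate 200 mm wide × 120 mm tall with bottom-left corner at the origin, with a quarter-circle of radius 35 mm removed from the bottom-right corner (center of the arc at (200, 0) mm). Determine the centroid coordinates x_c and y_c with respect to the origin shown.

Part | A | x̄ᵢ | ȳᵢ | A·x̄ᵢ | A·ȳᵢ
plate | 24000.00 | 100.00 | 60.00 | 2400000.00 | 1440000.00
removed quarter-circle | -962.11 | 185.15 | 14.85 | -178130.88 | -14291.67
Σ | 23037.89 |  |  | 2221869.12 | 1425708.33
x_c = 2221869.12 / 23037.89 = 96.44 mm
y_c = 1425708.33 / 23037.89 = 61.89 mm

x_c = 96.44 mm, y_c = 61.89 mm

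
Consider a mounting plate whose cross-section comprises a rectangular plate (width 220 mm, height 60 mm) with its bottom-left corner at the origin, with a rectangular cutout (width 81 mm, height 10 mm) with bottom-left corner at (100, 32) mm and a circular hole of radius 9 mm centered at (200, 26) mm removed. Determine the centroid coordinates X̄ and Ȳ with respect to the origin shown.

X̄ = 106.08 mm, Ȳ = 29.62 mm

Part | A | x̄ᵢ | ȳᵢ | A·x̄ᵢ | A·ȳᵢ
plate | 13200.00 | 110.00 | 30.00 | 1452000.00 | 396000.00
hole 1 | -810.00 | 140.50 | 37.00 | -113805.00 | -29970.00
hole 2 | -254.47 | 200.00 | 26.00 | -50893.80 | -6616.19
Σ | 12135.53 |  |  | 1287301.20 | 359413.81
X̄ = 1287301.20 / 12135.53 = 106.08 mm
Ȳ = 359413.81 / 12135.53 = 29.62 mm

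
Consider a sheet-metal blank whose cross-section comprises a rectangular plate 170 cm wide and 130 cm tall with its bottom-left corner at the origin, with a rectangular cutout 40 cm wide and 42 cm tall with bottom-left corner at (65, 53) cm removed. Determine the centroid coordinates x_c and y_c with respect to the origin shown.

plate: A = 170 × 130 = 22100.00, centroid at (85.00, 65.00).
hole: A = −(40 × 42) = -1680.00, centroid at (85.00, 74.00).
ΣA = 20420.00 cm²
ΣAx_c = (22100.00)(85.00) + (-1680.00)(85.00) = 1735700.00 cm³
ΣAy_c = (22100.00)(65.00) + (-1680.00)(74.00) = 1312180.00 cm³
x_c = 1735700.00 / 20420.00 = 85.00 cm
y_c = 1312180.00 / 20420.00 = 64.26 cm

x_c = 85.00 cm, y_c = 64.26 cm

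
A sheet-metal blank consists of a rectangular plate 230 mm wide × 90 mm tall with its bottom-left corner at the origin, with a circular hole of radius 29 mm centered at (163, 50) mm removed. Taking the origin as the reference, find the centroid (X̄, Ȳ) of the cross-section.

plate: A = 230 × 90 = 20700.00, centroid at (115.00, 45.00).
hole: A = −π·29² = -2642.08, centroid at (163.00, 50.00).
ΣA = 18057.92 mm²
ΣAX̄ = (20700.00)(115.00) + (-2642.08)(163.00) = 1949841.05 mm³
ΣAȲ = (20700.00)(45.00) + (-2642.08)(50.00) = 799396.03 mm³
X̄ = 1949841.05 / 18057.92 = 107.98 mm
Ȳ = 799396.03 / 18057.92 = 44.27 mm

X̄ = 107.98 mm, Ȳ = 44.27 mm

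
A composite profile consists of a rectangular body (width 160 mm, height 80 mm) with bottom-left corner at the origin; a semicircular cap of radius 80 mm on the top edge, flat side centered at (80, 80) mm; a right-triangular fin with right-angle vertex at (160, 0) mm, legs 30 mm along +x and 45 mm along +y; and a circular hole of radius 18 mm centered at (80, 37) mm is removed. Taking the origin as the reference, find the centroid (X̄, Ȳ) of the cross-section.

Part | A | x̄ᵢ | ȳᵢ | A·x̄ᵢ | A·ȳᵢ
rectangular body | 12800.00 | 80.00 | 40.00 | 1024000.00 | 512000.00
semicircular top | 10053.10 | 80.00 | 113.95 | 804247.72 | 1145581.05
triangular fin | 675.00 | 170.00 | 15.00 | 114750.00 | 10125.00
hole | -1017.88 | 80.00 | 37.00 | -81430.08 | -37661.41
Σ | 22510.22 |  |  | 1861567.64 | 1630044.64
X̄ = 1861567.64 / 22510.22 = 82.70 mm
Ȳ = 1630044.64 / 22510.22 = 72.41 mm

X̄ = 82.70 mm, Ȳ = 72.41 mm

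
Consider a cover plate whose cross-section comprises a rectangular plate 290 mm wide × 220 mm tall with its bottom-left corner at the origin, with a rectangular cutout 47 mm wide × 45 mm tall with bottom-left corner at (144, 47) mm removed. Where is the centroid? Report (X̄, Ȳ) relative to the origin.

X̄ = 144.23 mm, Ȳ = 111.39 mm

Part | A | x̄ᵢ | ȳᵢ | A·x̄ᵢ | A·ȳᵢ
plate | 63800.00 | 145.00 | 110.00 | 9251000.00 | 7018000.00
hole | -2115.00 | 167.50 | 69.50 | -354262.50 | -146992.50
Σ | 61685.00 |  |  | 8896737.50 | 6871007.50
X̄ = 8896737.50 / 61685.00 = 144.23 mm
Ȳ = 6871007.50 / 61685.00 = 111.39 mm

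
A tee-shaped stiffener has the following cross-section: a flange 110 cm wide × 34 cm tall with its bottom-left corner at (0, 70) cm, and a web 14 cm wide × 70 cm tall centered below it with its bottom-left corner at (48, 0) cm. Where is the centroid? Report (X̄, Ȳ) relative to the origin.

Part | A | x̄ᵢ | ȳᵢ | A·x̄ᵢ | A·ȳᵢ
web | 980.00 | 55.00 | 35.00 | 53900.00 | 34300.00
flange | 3740.00 | 55.00 | 87.00 | 205700.00 | 325380.00
Σ | 4720.00 |  |  | 259600.00 | 359680.00
X̄ = 259600.00 / 4720.00 = 55.00 cm
Ȳ = 359680.00 / 4720.00 = 76.20 cm

X̄ = 55.00 cm, Ȳ = 76.20 cm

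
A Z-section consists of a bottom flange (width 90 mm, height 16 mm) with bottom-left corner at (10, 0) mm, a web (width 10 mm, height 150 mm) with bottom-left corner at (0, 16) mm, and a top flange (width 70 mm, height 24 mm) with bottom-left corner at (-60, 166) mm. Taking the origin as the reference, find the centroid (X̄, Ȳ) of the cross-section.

bottom flange: A = 90 × 16 = 1440.00, centroid at (55.00, 8.00).
web: A = 10 × 150 = 1500.00, centroid at (5.00, 91.00).
top flange: A = 70 × 24 = 1680.00, centroid at (-25.00, 178.00).
ΣA = 4620.00 mm², ΣAX̄ = 44700.00 mm³, ΣAȲ = 447060.00 mm³.
X̄ = 44700.00/4620.00 = 9.68 mm; Ȳ = 447060.00/4620.00 = 96.77 mm.

X̄ = 9.68 mm, Ȳ = 96.77 mm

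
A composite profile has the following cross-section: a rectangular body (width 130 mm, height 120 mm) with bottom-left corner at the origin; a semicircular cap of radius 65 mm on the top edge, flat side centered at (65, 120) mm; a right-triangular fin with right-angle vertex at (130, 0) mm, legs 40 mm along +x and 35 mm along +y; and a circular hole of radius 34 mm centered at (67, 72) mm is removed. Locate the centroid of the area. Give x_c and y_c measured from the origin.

Part | A | x̄ᵢ | ȳᵢ | A·x̄ᵢ | A·ȳᵢ
rectangular body | 15600.00 | 65.00 | 60.00 | 1014000.00 | 936000.00
semicircular top | 6636.61 | 65.00 | 147.59 | 431379.94 | 979477.07
triangular fin | 700.00 | 143.33 | 11.67 | 100333.33 | 8166.67
hole | -3631.68 | 67.00 | 72.00 | -243322.63 | -261481.04
Σ | 19304.93 |  |  | 1302390.64 | 1662162.70
x_c = 1302390.64 / 19304.93 = 67.46 mm
y_c = 1662162.70 / 19304.93 = 86.10 mm

x_c = 67.46 mm, y_c = 86.10 mm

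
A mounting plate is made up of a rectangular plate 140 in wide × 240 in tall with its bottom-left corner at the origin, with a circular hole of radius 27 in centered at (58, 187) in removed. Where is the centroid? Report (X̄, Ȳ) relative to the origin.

X̄ = 70.88 in, Ȳ = 115.10 in

plate: A = 140 × 240 = 33600.00, centroid at (70.00, 120.00).
hole: A = −π·27² = -2290.22, centroid at (58.00, 187.00).
ΣA = 31309.78 in², ΣAX̄ = 2219167.18 in³, ΣAȲ = 3603728.66 in³.
X̄ = 2219167.18/31309.78 = 70.88 in; Ȳ = 3603728.66/31309.78 = 115.10 in.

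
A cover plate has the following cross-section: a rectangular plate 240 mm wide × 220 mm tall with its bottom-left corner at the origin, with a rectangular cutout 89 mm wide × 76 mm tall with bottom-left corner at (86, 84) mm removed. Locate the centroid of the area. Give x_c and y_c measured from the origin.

Part | A | x̄ᵢ | ȳᵢ | A·x̄ᵢ | A·ȳᵢ
plate | 52800.00 | 120.00 | 110.00 | 6336000.00 | 5808000.00
hole | -6764.00 | 130.50 | 122.00 | -882702.00 | -825208.00
Σ | 46036.00 |  |  | 5453298.00 | 4982792.00
x_c = 5453298.00 / 46036.00 = 118.46 mm
y_c = 4982792.00 / 46036.00 = 108.24 mm

x_c = 118.46 mm, y_c = 108.24 mm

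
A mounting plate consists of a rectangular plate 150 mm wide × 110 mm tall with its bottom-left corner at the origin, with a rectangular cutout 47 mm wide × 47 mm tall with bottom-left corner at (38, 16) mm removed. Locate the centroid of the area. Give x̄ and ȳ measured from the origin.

plate: A = 150 × 110 = 16500.00, centroid at (75.00, 55.00).
hole: A = −(47 × 47) = -2209.00, centroid at (61.50, 39.50).
ΣA = 14291.00 mm²
ΣAx̄ = (16500.00)(75.00) + (-2209.00)(61.50) = 1101646.50 mm³
ΣAȳ = (16500.00)(55.00) + (-2209.00)(39.50) = 820244.50 mm³
x̄ = 1101646.50 / 14291.00 = 77.09 mm
ȳ = 820244.50 / 14291.00 = 57.40 mm

x̄ = 77.09 mm, ȳ = 57.40 mm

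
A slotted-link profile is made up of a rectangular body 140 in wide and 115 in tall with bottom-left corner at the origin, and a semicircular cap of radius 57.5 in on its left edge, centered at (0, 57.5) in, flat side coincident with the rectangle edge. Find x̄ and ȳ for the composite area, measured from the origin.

Part | A | x̄ᵢ | ȳᵢ | A·x̄ᵢ | A·ȳᵢ
rectangular body | 16100.00 | 70.00 | 57.50 | 1127000.00 | 925750.00
semicircular end | 5193.45 | -24.40 | 57.50 | -126739.58 | 298623.11
Σ | 21293.45 |  |  | 1000260.42 | 1224373.11
x̄ = 1000260.42 / 21293.45 = 46.98 in
ȳ = 1224373.11 / 21293.45 = 57.50 in

x̄ = 46.98 in, ȳ = 57.50 in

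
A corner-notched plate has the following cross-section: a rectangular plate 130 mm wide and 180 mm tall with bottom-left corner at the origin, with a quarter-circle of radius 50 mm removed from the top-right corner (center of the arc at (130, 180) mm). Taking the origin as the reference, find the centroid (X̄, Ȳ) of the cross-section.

plate: A = 130 × 180 = 23400.00, centroid at (65.00, 90.00).
removed quarter-circle: A = −¼π·50² = -1963.50, centroid at (108.78, 158.78).
ΣA = 21436.50 mm², ΣAX̄ = 1307412.26 mm³, ΣAȲ = 1794237.49 mm³.
X̄ = 1307412.26/21436.50 = 60.99 mm; Ȳ = 1794237.49/21436.50 = 83.70 mm.

X̄ = 60.99 mm, Ȳ = 83.70 mm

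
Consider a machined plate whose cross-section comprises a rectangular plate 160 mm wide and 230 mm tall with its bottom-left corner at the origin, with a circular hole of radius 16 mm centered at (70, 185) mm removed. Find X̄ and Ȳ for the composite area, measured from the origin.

plate: A = 160 × 230 = 36800.00, centroid at (80.00, 115.00).
hole: A = −π·16² = -804.25, centroid at (70.00, 185.00).
ΣA = 35995.75 mm²
ΣAX̄ = (36800.00)(80.00) + (-804.25)(70.00) = 2887702.66 mm³
ΣAȲ = (36800.00)(115.00) + (-804.25)(185.00) = 4083214.17 mm³
X̄ = 2887702.66 / 35995.75 = 80.22 mm
Ȳ = 4083214.17 / 35995.75 = 113.44 mm

X̄ = 80.22 mm, Ȳ = 113.44 mm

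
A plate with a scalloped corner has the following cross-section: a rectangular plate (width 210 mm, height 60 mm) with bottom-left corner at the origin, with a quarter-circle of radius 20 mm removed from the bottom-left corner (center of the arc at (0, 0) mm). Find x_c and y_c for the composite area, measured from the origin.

x_c = 107.47 mm, y_c = 30.55 mm

Part | A | x̄ᵢ | ȳᵢ | A·x̄ᵢ | A·ȳᵢ
plate | 12600.00 | 105.00 | 30.00 | 1323000.00 | 378000.00
removed quarter-circle | -314.16 | 8.49 | 8.49 | -2666.67 | -2666.67
Σ | 12285.84 |  |  | 1320333.33 | 375333.33
x_c = 1320333.33 / 12285.84 = 107.47 mm
y_c = 375333.33 / 12285.84 = 30.55 mm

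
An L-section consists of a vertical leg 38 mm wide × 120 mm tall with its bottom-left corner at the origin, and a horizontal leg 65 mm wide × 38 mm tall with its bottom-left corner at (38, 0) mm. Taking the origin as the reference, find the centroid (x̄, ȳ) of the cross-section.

x̄ = 37.09 mm, ȳ = 45.59 mm

vertical leg: A = 38 × 120 = 4560.00, centroid at (19.00, 60.00).
horizontal leg: A = 65 × 38 = 2470.00, centroid at (70.50, 19.00).
ΣA = 7030.00 mm²
ΣAx̄ = (4560.00)(19.00) + (2470.00)(70.50) = 260775.00 mm³
ΣAȳ = (4560.00)(60.00) + (2470.00)(19.00) = 320530.00 mm³
x̄ = 260775.00 / 7030.00 = 37.09 mm
ȳ = 320530.00 / 7030.00 = 45.59 mm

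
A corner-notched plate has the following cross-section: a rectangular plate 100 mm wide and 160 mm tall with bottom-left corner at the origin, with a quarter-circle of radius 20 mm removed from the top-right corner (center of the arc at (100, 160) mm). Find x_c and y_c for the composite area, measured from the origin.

x_c = 49.17 mm, y_c = 78.57 mm

plate: A = 100 × 160 = 16000.00, centroid at (50.00, 80.00).
removed quarter-circle: A = −¼π·20² = -314.16, centroid at (91.51, 151.51).
ΣA = 15685.84 mm²
ΣAx_c = (16000.00)(50.00) + (-314.16)(91.51) = 771250.74 mm³
ΣAy_c = (16000.00)(80.00) + (-314.16)(151.51) = 1232401.18 mm³
x_c = 771250.74 / 15685.84 = 49.17 mm
y_c = 1232401.18 / 15685.84 = 78.57 mm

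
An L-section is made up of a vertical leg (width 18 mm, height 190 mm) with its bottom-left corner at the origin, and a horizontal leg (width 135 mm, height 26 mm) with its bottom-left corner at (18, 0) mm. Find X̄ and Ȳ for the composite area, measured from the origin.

X̄ = 47.75 mm, Ȳ = 53.47 mm

vertical leg: A = 18 × 190 = 3420.00, centroid at (9.00, 95.00).
horizontal leg: A = 135 × 26 = 3510.00, centroid at (85.50, 13.00).
ΣA = 6930.00 mm²
ΣAX̄ = (3420.00)(9.00) + (3510.00)(85.50) = 330885.00 mm³
ΣAȲ = (3420.00)(95.00) + (3510.00)(13.00) = 370530.00 mm³
X̄ = 330885.00 / 6930.00 = 47.75 mm
Ȳ = 370530.00 / 6930.00 = 53.47 mm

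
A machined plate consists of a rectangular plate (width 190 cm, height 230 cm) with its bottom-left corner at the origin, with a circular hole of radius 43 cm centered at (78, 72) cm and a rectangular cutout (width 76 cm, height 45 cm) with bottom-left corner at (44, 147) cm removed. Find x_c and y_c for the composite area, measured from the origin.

x_c = 99.15 cm, y_c = 116.84 cm

Part | A | x̄ᵢ | ȳᵢ | A·x̄ᵢ | A·ȳᵢ
plate | 43700.00 | 95.00 | 115.00 | 4151500.00 | 5025500.00
hole 1 | -5808.80 | 78.00 | 72.00 | -453086.78 | -418233.95
hole 2 | -3420.00 | 82.00 | 169.50 | -280440.00 | -579690.00
Σ | 34471.20 |  |  | 3417973.22 | 4027576.05
x_c = 3417973.22 / 34471.20 = 99.15 cm
y_c = 4027576.05 / 34471.20 = 116.84 cm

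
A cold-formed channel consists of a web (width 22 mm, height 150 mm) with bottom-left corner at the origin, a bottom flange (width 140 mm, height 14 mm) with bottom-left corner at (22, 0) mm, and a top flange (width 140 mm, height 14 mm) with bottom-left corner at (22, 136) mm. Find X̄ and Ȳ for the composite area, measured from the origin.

X̄ = 54.98 mm, Ȳ = 75.00 mm

web: A = 22 × 150 = 3300.00, centroid at (11.00, 75.00).
bottom flange: A = 140 × 14 = 1960.00, centroid at (92.00, 7.00).
top flange: A = 140 × 14 = 1960.00, centroid at (92.00, 143.00).
ΣA = 7220.00 mm², ΣAX̄ = 396940.00 mm³, ΣAȲ = 541500.00 mm³.
X̄ = 396940.00/7220.00 = 54.98 mm; Ȳ = 541500.00/7220.00 = 75.00 mm.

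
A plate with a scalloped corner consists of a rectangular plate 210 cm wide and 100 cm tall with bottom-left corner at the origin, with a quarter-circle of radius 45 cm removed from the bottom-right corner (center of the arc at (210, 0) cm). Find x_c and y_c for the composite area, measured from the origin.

x_c = 97.96 cm, y_c = 52.53 cm

plate: A = 210 × 100 = 21000.00, centroid at (105.00, 50.00).
removed quarter-circle: A = −¼π·45² = -1590.43, centroid at (190.90, 19.10).
ΣA = 19409.57 cm², ΣAx_c = 1901384.43 cm³, ΣAy_c = 1019625.00 cm³.
x_c = 1901384.43/19409.57 = 97.96 cm; y_c = 1019625.00/19409.57 = 52.53 cm.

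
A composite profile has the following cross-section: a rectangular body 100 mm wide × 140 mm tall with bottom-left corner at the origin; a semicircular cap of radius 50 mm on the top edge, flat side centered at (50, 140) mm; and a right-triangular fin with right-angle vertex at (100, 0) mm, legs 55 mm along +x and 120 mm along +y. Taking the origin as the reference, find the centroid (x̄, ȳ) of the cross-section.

x̄ = 60.62 mm, ȳ = 82.21 mm

rectangular body: A = 100 × 140 = 14000.00, centroid at (50.00, 70.00).
semicircular top: A = ½π·50² = 3926.99, centroid at (50.00, 161.22).
triangular fin: A = ½·55·120 = 3300.00, centroid at (118.33, 40.00).
ΣA = 21226.99 mm², ΣAx̄ = 1286849.54 mm³, ΣAȳ = 1745112.05 mm³.
x̄ = 1286849.54/21226.99 = 60.62 mm; ȳ = 1745112.05/21226.99 = 82.21 mm.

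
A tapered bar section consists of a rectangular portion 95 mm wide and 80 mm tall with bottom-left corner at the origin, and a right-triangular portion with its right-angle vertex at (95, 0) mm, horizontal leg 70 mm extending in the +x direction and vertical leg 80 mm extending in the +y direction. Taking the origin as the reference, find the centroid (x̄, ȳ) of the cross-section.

Part | A | x̄ᵢ | ȳᵢ | A·x̄ᵢ | A·ȳᵢ
rectangular portion | 7600.00 | 47.50 | 40.00 | 361000.00 | 304000.00
triangular portion | 2800.00 | 118.33 | 26.67 | 331333.33 | 74666.67
Σ | 10400.00 |  |  | 692333.33 | 378666.67
x̄ = 692333.33 / 10400.00 = 66.57 mm
ȳ = 378666.67 / 10400.00 = 36.41 mm

x̄ = 66.57 mm, ȳ = 36.41 mm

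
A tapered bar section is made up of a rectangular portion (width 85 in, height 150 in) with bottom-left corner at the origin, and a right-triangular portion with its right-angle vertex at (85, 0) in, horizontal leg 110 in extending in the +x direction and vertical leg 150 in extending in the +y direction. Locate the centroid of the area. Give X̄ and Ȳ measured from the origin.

rectangular portion: A = 85 × 150 = 12750.00, centroid at (42.50, 75.00).
triangular portion: A = ½·110·150 = 8250.00, centroid at (121.67, 50.00).
ΣA = 21000.00 in², ΣAX̄ = 1545625.00 in³, ΣAȲ = 1368750.00 in³.
X̄ = 1545625.00/21000.00 = 73.60 in; Ȳ = 1368750.00/21000.00 = 65.18 in.

X̄ = 73.60 in, Ȳ = 65.18 in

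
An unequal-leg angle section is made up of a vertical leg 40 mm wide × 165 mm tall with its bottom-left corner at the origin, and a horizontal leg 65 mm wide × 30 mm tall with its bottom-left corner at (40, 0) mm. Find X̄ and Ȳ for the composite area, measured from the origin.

X̄ = 31.97 mm, Ȳ = 67.11 mm

vertical leg: A = 40 × 165 = 6600.00, centroid at (20.00, 82.50).
horizontal leg: A = 65 × 30 = 1950.00, centroid at (72.50, 15.00).
ΣA = 8550.00 mm²
ΣAX̄ = (6600.00)(20.00) + (1950.00)(72.50) = 273375.00 mm³
ΣAȲ = (6600.00)(82.50) + (1950.00)(15.00) = 573750.00 mm³
X̄ = 273375.00 / 8550.00 = 31.97 mm
Ȳ = 573750.00 / 8550.00 = 67.11 mm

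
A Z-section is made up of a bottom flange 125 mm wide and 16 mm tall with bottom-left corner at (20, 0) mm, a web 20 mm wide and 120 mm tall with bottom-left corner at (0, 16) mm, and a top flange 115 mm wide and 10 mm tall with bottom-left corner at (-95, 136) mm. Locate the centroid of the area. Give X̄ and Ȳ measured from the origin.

X̄ = 26.28 mm, Ȳ = 64.96 mm

bottom flange: A = 125 × 16 = 2000.00, centroid at (82.50, 8.00).
web: A = 20 × 120 = 2400.00, centroid at (10.00, 76.00).
top flange: A = 115 × 10 = 1150.00, centroid at (-37.50, 141.00).
ΣA = 5550.00 mm², ΣAX̄ = 145875.00 mm³, ΣAȲ = 360550.00 mm³.
X̄ = 145875.00/5550.00 = 26.28 mm; Ȳ = 360550.00/5550.00 = 64.96 mm.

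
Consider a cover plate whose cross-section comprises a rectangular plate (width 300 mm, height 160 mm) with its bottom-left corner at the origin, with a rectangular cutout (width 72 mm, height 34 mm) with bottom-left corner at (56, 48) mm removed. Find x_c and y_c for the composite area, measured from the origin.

Part | A | x̄ᵢ | ȳᵢ | A·x̄ᵢ | A·ȳᵢ
plate | 48000.00 | 150.00 | 80.00 | 7200000.00 | 3840000.00
hole | -2448.00 | 92.00 | 65.00 | -225216.00 | -159120.00
Σ | 45552.00 |  |  | 6974784.00 | 3680880.00
x_c = 6974784.00 / 45552.00 = 153.12 mm
y_c = 3680880.00 / 45552.00 = 80.81 mm

x_c = 153.12 mm, y_c = 80.81 mm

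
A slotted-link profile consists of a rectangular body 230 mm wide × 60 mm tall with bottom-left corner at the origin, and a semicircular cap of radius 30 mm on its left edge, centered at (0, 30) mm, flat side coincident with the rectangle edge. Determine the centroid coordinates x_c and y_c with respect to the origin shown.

x_c = 103.13 mm, y_c = 30.00 mm

rectangular body: A = 230 × 60 = 13800.00, centroid at (115.00, 30.00).
semicircular end: A = ½π·30² = 1413.72, centroid at (-12.73, 30.00).
ΣA = 15213.72 mm², ΣAx_c = 1569000.00 mm³, ΣAy_c = 456411.50 mm³.
x_c = 1569000.00/15213.72 = 103.13 mm; y_c = 456411.50/15213.72 = 30.00 mm.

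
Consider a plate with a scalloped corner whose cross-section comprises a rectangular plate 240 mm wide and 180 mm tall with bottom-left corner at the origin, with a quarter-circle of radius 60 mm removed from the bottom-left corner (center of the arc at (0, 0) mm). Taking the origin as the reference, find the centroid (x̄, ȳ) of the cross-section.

plate: A = 240 × 180 = 43200.00, centroid at (120.00, 90.00).
removed quarter-circle: A = −¼π·60² = -2827.43, centroid at (25.46, 25.46).
ΣA = 40372.57 mm²
ΣAx̄ = (43200.00)(120.00) + (-2827.43)(25.46) = 5112000.00 mm³
ΣAȳ = (43200.00)(90.00) + (-2827.43)(25.46) = 3816000.00 mm³
x̄ = 5112000.00 / 40372.57 = 126.62 mm
ȳ = 3816000.00 / 40372.57 = 94.52 mm

x̄ = 126.62 mm, ȳ = 94.52 mm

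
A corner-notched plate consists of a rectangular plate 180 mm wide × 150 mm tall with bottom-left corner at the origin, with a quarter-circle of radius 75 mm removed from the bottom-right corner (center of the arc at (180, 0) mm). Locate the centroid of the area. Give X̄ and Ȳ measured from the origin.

plate: A = 180 × 150 = 27000.00, centroid at (90.00, 75.00).
removed quarter-circle: A = −¼π·75² = -4417.86, centroid at (148.17, 31.83).
ΣA = 22582.14 mm², ΣAX̄ = 1775409.36 mm³, ΣAȲ = 1884375.00 mm³.
X̄ = 1775409.36/22582.14 = 78.62 mm; Ȳ = 1884375.00/22582.14 = 83.45 mm.

X̄ = 78.62 mm, Ȳ = 83.45 mm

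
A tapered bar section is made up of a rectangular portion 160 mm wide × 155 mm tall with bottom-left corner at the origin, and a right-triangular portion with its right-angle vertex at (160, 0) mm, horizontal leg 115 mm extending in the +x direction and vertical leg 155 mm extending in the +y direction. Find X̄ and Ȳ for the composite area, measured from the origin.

X̄ = 111.28 mm, Ȳ = 70.67 mm

Part | A | x̄ᵢ | ȳᵢ | A·x̄ᵢ | A·ȳᵢ
rectangular portion | 24800.00 | 80.00 | 77.50 | 1984000.00 | 1922000.00
triangular portion | 8912.50 | 198.33 | 51.67 | 1767645.83 | 460479.17
Σ | 33712.50 |  |  | 3751645.83 | 2382479.17
X̄ = 3751645.83 / 33712.50 = 111.28 mm
Ȳ = 2382479.17 / 33712.50 = 70.67 mm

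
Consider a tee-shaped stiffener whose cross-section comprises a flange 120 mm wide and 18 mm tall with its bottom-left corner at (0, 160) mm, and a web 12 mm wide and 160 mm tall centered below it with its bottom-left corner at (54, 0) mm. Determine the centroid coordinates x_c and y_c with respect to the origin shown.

x_c = 60.00 mm, y_c = 127.12 mm

Part | A | x̄ᵢ | ȳᵢ | A·x̄ᵢ | A·ȳᵢ
web | 1920.00 | 60.00 | 80.00 | 115200.00 | 153600.00
flange | 2160.00 | 60.00 | 169.00 | 129600.00 | 365040.00
Σ | 4080.00 |  |  | 244800.00 | 518640.00
x_c = 244800.00 / 4080.00 = 60.00 mm
y_c = 518640.00 / 4080.00 = 127.12 mm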